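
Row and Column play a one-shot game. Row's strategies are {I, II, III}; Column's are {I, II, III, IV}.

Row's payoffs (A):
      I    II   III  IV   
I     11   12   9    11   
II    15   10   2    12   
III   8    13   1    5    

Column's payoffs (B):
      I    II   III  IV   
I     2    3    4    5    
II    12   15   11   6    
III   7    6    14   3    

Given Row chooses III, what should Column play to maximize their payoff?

III

With Row fixed at III, Column's payoffs are: I → 7, II → 6, III → 14, IV → 3.
The maximum is 14, achieved by III.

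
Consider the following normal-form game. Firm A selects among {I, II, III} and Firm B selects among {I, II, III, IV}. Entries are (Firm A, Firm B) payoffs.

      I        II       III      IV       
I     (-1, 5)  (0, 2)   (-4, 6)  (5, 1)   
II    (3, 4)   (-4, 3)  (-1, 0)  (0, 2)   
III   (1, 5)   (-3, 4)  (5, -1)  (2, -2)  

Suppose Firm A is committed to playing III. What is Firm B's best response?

I

With Firm A fixed at III, Firm B's payoffs are: I → 5, II → 4, III → -1, IV → -2.
The maximum is 5, achieved by I.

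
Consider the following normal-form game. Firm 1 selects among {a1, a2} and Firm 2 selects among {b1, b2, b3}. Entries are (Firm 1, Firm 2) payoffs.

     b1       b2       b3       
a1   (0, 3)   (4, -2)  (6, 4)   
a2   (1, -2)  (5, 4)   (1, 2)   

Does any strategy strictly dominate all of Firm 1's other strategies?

A strategy is strictly dominant if it gives Firm 1 a strictly higher payoff than every other strategy, against every choice by the opponent.
a1 is not dominant: against b1, a2 gives 1 > 0.
a2 is not dominant: against b3, a1 gives 6 > 1.
No single strategy is best against every opponent action.

None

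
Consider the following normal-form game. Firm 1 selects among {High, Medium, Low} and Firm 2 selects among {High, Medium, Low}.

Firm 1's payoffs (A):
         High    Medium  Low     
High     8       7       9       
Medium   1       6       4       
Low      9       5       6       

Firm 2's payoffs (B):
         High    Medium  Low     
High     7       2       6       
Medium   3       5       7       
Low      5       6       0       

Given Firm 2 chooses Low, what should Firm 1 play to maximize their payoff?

With Firm 2 fixed at Low, Firm 1's payoffs are: High → 9, Medium → 4, Low → 6.
The maximum is 9, achieved by High.

High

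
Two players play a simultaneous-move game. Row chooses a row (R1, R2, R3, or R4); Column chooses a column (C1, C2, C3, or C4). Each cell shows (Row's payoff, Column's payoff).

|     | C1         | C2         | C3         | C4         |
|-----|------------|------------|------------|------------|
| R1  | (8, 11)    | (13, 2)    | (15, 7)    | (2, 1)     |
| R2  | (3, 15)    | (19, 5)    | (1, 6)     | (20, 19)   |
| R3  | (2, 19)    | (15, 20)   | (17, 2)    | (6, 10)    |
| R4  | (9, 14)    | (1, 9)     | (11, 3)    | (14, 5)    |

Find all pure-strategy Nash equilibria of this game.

Find each player's best response to every opponent strategy; NE are the intersections.
Row's best responses — vs C1: R4 (payoff 9); vs C2: R2 (payoff 19); vs C3: R3 (payoff 17); vs C4: R2 (payoff 20).
Column's best responses — vs R1: C1 (payoff 11); vs R2: C4 (payoff 19); vs R3: C2 (payoff 20); vs R4: C1 (payoff 14).
Mutual best responses occur at (R2, C4) and (R4, C1); at each, neither player gains by switching.

(R2, C4) and (R4, C1)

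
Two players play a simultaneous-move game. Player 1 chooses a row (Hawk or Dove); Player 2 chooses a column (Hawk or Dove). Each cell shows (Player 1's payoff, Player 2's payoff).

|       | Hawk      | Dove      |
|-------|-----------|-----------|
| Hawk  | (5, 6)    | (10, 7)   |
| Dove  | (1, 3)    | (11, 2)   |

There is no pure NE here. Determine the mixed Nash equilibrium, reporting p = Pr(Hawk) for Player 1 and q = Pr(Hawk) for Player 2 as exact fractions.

In a mixed NE each player is indifferent between their pure strategies, so the opponent's mix sets the indifference.
Player 2 indifferent between Hawk and Dove: p·6 + (1−p)·3 = p·7 + (1−p)·2 ⟹ 3 + 3p = 2 + 5p ⟹ p = 1/2.
Player 1 indifferent between Hawk and Dove: q·5 + (1−q)·10 = q·1 + (1−q)·11 ⟹ 10 + (-5)q = 11 + (-10)q ⟹ q = 1/5.

p = 1/2, q = 1/5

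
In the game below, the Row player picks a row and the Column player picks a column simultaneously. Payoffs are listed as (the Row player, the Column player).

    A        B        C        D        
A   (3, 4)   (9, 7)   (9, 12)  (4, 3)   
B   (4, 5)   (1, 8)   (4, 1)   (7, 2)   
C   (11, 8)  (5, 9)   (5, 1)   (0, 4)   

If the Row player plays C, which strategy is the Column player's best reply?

With the Row player fixed at C, the Column player's payoffs are: A → 8, B → 9, C → 1, D → 4.
The maximum is 9, achieved by B.

B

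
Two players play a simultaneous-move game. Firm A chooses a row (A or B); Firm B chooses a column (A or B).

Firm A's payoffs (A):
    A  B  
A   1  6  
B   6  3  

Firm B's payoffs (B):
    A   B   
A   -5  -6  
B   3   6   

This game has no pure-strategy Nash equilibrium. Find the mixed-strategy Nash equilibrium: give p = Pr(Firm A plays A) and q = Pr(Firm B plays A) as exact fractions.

Each player's mixing probability is pinned down by making the *other* player indifferent.
Firm B indifferent between A and B: p·(-5) + (1−p)·3 = p·(-6) + (1−p)·6 ⟹ 3 + (-8)p = 6 + (-12)p ⟹ p = 3/4.
Firm A indifferent between A and B: q·1 + (1−q)·6 = q·6 + (1−q)·3 ⟹ 6 + (-5)q = 3 + 3q ⟹ q = 3/8.

p = 3/4, q = 3/8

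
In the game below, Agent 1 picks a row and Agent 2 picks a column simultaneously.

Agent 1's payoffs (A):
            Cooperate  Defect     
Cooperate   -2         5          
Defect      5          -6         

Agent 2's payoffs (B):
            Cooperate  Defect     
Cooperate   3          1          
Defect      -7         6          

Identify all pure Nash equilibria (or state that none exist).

No pure-strategy Nash equilibrium

A profile is a Nash equilibrium when each player is best-responding to the other.
Agent 1's best responses — vs Cooperate: Defect (payoff 5); vs Defect: Cooperate (payoff 5).
Agent 2's best responses — vs Cooperate: Cooperate (payoff 3); vs Defect: Defect (payoff 6).
No cell has both players best-responding. For instance, Agent 1's best reply to Defect is Cooperate, but against Cooperate Agent 2 prefers Cooperate over Defect.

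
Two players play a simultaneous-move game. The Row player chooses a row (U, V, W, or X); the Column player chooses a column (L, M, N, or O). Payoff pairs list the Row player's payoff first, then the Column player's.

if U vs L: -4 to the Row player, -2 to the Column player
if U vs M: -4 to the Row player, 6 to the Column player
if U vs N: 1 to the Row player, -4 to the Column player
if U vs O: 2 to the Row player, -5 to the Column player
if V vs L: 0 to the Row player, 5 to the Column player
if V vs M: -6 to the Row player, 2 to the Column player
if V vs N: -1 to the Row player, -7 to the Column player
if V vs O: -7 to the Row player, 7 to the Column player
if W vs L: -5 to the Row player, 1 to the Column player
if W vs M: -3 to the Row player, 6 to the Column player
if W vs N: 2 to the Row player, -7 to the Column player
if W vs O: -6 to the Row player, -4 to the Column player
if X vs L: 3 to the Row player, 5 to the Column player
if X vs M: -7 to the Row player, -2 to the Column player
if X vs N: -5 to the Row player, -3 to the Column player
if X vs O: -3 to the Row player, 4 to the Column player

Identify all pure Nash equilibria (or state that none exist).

(W, M) and (X, L)

A profile is a Nash equilibrium when each player is best-responding to the other.
The Row player's best responses — vs L: X (payoff 3); vs M: W (payoff -3); vs N: W (payoff 2); vs O: U (payoff 2).
The Column player's best responses — vs U: M (payoff 6); vs V: O (payoff 7); vs W: M (payoff 6); vs X: L (payoff 5).
Mutual best responses occur at (W, M) and (X, L); at each, neither player gains by switching.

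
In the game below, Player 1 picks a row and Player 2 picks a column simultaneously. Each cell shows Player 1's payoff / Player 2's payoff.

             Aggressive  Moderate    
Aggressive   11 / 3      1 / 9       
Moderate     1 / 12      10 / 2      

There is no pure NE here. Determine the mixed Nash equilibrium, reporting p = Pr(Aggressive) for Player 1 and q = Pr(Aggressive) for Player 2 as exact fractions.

Each player's mixing probability is pinned down by making the *other* player indifferent.
Player 2 indifferent between Aggressive and Moderate: p·3 + (1−p)·12 = p·9 + (1−p)·2 ⟹ 12 + (-9)p = 2 + 7p ⟹ p = 5/8.
Player 1 indifferent between Aggressive and Moderate: q·11 + (1−q)·1 = q·1 + (1−q)·10 ⟹ 1 + 10q = 10 + (-9)q ⟹ q = 9/19.

p = 5/8, q = 9/19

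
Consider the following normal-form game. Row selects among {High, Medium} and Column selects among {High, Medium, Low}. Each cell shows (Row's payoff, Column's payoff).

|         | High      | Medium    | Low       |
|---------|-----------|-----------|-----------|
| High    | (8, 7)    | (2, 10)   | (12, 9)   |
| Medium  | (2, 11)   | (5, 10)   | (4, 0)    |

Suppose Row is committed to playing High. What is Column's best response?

Medium

With Row fixed at High, Column's payoffs are: High → 7, Medium → 10, Low → 9.
The maximum is 10, achieved by Medium.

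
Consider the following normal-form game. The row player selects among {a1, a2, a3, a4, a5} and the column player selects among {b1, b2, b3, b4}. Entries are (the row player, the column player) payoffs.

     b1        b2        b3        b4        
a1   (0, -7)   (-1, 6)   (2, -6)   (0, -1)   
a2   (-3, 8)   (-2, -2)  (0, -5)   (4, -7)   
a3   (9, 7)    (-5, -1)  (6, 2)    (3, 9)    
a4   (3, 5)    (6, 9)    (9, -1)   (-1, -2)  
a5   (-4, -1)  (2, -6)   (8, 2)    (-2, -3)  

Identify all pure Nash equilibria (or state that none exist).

(a4, b2)

A profile is a Nash equilibrium when each player is best-responding to the other.
The row player's best responses — vs b1: a3 (payoff 9); vs b2: a4 (payoff 6); vs b3: a4 (payoff 9); vs b4: a2 (payoff 4).
The column player's best responses — vs a1: b2 (payoff 6); vs a2: b1 (payoff 8); vs a3: b4 (payoff 9); vs a4: b2 (payoff 9); vs a5: b3 (payoff 2).
The only mutual best response is (a4, b2); neither player gains by switching there.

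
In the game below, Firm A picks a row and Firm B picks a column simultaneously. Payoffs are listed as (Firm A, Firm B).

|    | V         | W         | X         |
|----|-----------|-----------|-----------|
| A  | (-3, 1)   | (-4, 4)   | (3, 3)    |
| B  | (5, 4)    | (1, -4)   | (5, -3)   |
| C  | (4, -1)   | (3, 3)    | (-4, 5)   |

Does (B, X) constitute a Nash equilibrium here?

No

Holding Firm B at X: Firm A gets 5 from B, versus 3 from A, -4 from C. No profitable deviation for Firm A.
Holding Firm A at B: Firm B gets -3 from X but could get 4 by switching to V. Firm B has a profitable deviation.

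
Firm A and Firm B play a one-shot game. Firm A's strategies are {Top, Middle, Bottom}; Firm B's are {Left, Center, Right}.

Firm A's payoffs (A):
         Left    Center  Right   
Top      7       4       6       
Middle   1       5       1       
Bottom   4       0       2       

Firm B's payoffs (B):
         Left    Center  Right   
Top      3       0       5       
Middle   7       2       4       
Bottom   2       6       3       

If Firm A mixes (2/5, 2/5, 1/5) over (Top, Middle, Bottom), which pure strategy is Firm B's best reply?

Compute Firm B's expected payoff from each pure strategy against the given mix.
Left: (2/5)·3 + (2/5)·7 + (1/5)·2 = 22/5
Center: (2/5)·0 + (2/5)·2 + (1/5)·6 = 2
Right: (2/5)·5 + (2/5)·4 + (1/5)·3 = 21/5
Highest expected payoff is 22/5, from Left.

Left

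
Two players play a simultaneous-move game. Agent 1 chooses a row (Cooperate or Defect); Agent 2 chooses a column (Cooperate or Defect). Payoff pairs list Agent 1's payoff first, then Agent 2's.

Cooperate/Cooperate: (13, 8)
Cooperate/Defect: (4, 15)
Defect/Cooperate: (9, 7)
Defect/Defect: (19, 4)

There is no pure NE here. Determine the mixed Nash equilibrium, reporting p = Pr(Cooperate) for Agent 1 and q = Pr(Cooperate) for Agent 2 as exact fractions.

p = 3/10, q = 15/19

Each player's mixing probability is pinned down by making the *other* player indifferent.
Agent 2 indifferent between Cooperate and Defect: p·8 + (1−p)·7 = p·15 + (1−p)·4 ⟹ 7 + 1p = 4 + 11p ⟹ p = 3/10.
Agent 1 indifferent between Cooperate and Defect: q·13 + (1−q)·4 = q·9 + (1−q)·19 ⟹ 4 + 9q = 19 + (-10)q ⟹ q = 15/19.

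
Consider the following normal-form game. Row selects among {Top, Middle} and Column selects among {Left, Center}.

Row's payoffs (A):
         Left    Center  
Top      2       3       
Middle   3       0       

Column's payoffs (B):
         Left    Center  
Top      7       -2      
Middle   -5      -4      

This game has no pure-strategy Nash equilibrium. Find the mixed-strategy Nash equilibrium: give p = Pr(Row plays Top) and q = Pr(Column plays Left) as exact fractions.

Each player's mixing probability is pinned down by making the *other* player indifferent.
Column indifferent between Left and Center: p·7 + (1−p)·(-5) = p·(-2) + (1−p)·(-4) ⟹ (-5) + 12p = (-4) + 2p ⟹ p = 1/10.
Row indifferent between Top and Middle: q·2 + (1−q)·3 = q·3 + (1−q)·0 ⟹ 3 + (-1)q = 0 + 3q ⟹ q = 3/4.

p = 1/10, q = 3/4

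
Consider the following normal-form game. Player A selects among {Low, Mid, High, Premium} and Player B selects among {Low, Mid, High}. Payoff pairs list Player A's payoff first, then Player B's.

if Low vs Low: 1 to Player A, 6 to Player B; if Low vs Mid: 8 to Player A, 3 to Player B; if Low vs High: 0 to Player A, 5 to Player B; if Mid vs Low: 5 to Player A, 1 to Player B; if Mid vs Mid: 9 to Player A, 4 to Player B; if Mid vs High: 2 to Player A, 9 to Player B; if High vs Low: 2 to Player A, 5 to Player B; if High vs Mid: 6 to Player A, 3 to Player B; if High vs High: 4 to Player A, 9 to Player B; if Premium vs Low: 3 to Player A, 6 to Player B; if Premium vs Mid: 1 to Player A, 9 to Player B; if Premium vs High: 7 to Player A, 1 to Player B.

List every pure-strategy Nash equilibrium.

There is no pure-strategy Nash equilibrium

Find each player's best response to every opponent strategy; NE are the intersections.
Player A's best responses — vs Low: Mid (payoff 5); vs Mid: Mid (payoff 9); vs High: Premium (payoff 7).
Player B's best responses — vs Low: Low (payoff 6); vs Mid: High (payoff 9); vs High: High (payoff 9); vs Premium: Mid (payoff 9).
No cell has both players best-responding. For instance, Player A's best reply to High is Premium, but against Premium Player B prefers Mid over High.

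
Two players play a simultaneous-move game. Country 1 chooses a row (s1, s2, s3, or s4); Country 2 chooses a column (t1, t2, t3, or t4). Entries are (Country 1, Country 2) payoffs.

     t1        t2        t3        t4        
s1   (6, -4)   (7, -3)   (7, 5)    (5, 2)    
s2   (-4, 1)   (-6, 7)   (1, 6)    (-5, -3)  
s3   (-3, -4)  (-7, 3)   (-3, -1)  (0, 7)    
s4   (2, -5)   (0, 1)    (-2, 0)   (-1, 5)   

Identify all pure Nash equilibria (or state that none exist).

Find each player's best response to every opponent strategy; NE are the intersections.
Country 1's best responses — vs t1: s1 (payoff 6); vs t2: s1 (payoff 7); vs t3: s1 (payoff 7); vs t4: s1 (payoff 5).
Country 2's best responses — vs s1: t3 (payoff 5); vs s2: t2 (payoff 7); vs s3: t4 (payoff 7); vs s4: t4 (payoff 5).
The only mutual best response is (s1, t3); neither player gains by switching there.

(s1, t3)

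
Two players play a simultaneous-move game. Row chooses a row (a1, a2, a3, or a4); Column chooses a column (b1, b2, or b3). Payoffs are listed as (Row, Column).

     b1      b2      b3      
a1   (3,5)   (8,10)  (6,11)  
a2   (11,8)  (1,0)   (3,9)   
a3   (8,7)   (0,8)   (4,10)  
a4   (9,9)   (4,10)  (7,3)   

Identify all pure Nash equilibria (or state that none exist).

None

Check mutual best responses: a cell is a NE iff neither player can gain by unilaterally deviating.
Row's best responses — vs b1: a2 (payoff 11); vs b2: a1 (payoff 8); vs b3: a4 (payoff 7).
Column's best responses — vs a1: b3 (payoff 11); vs a2: b3 (payoff 9); vs a3: b3 (payoff 10); vs a4: b2 (payoff 10).
No cell has both players best-responding. For instance, Row's best reply to b3 is a4, but against a4 Column prefers b2 over b3.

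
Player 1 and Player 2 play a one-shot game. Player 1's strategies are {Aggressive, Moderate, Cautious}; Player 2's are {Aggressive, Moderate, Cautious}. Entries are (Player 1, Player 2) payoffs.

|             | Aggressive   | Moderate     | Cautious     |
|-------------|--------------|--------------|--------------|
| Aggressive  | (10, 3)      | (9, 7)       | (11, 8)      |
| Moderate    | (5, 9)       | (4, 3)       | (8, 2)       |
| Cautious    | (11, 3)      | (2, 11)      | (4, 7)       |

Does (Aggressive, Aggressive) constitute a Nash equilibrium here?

No

Holding Player 2 at Aggressive: Player 1 gets 10 from Aggressive but could get 11 by switching to Cautious. Player 1 has a profitable deviation.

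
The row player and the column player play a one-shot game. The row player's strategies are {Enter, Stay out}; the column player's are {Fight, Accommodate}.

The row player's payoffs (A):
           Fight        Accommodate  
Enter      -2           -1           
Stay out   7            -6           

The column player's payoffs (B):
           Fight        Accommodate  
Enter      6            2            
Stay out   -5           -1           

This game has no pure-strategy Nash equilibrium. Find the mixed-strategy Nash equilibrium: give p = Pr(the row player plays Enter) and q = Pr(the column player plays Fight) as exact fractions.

In a mixed NE each player is indifferent between their pure strategies, so the opponent's mix sets the indifference.
The column player indifferent between Fight and Accommodate: p·6 + (1−p)·(-5) = p·2 + (1−p)·(-1) ⟹ (-5) + 11p = (-1) + 3p ⟹ p = 1/2.
The row player indifferent between Enter and Stay out: q·(-2) + (1−q)·(-1) = q·7 + (1−q)·(-6) ⟹ (-1) + (-1)q = (-6) + 13q ⟹ q = 5/14.

p = 1/2, q = 5/14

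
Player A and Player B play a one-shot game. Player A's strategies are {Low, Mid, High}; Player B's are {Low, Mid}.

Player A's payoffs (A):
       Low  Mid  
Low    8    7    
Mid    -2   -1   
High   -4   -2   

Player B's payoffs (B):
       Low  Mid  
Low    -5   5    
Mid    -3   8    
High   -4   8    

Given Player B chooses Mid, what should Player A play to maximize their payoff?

With Player B fixed at Mid, Player A's payoffs are: Low → 7, Mid → -1, High → -2.
The maximum is 7, achieved by Low.

Low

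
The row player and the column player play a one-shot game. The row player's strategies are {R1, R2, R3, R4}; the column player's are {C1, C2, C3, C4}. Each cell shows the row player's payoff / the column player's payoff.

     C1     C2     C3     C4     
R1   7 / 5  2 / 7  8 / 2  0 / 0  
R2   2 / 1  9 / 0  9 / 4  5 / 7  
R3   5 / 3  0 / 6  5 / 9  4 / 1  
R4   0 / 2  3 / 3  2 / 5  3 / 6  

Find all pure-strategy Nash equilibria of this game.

(R2, C4)

Find each player's best response to every opponent strategy; NE are the intersections.
The row player's best responses — vs C1: R1 (payoff 7); vs C2: R2 (payoff 9); vs C3: R2 (payoff 9); vs C4: R2 (payoff 5).
The column player's best responses — vs R1: C2 (payoff 7); vs R2: C4 (payoff 7); vs R3: C3 (payoff 9); vs R4: C4 (payoff 6).
The only mutual best response is (R2, C4); neither player gains by switching there.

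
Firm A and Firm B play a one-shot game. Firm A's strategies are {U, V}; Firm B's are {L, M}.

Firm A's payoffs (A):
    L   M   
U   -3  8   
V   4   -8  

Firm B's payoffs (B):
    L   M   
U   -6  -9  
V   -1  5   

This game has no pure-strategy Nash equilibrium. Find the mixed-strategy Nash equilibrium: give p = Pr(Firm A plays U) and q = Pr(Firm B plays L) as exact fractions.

p = 2/3, q = 16/23

In a mixed NE each player is indifferent between their pure strategies, so the opponent's mix sets the indifference.
Firm B indifferent between L and M: p·(-6) + (1−p)·(-1) = p·(-9) + (1−p)·5 ⟹ (-1) + (-5)p = 5 + (-14)p ⟹ p = 2/3.
Firm A indifferent between U and V: q·(-3) + (1−q)·8 = q·4 + (1−q)·(-8) ⟹ 8 + (-11)q = (-8) + 12q ⟹ q = 16/23.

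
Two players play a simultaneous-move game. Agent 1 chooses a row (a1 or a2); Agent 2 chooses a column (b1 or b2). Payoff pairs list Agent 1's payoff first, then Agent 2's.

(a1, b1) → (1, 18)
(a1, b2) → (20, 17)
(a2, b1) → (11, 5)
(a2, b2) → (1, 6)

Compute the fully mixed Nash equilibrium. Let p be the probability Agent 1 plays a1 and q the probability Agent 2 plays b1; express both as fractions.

p = 1/2, q = 19/29

Each player's mixing probability is pinned down by making the *other* player indifferent.
Agent 2 indifferent between b1 and b2: p·18 + (1−p)·5 = p·17 + (1−p)·6 ⟹ 5 + 13p = 6 + 11p ⟹ p = 1/2.
Agent 1 indifferent between a1 and a2: q·1 + (1−q)·20 = q·11 + (1−q)·1 ⟹ 20 + (-19)q = 1 + 10q ⟹ q = 19/29.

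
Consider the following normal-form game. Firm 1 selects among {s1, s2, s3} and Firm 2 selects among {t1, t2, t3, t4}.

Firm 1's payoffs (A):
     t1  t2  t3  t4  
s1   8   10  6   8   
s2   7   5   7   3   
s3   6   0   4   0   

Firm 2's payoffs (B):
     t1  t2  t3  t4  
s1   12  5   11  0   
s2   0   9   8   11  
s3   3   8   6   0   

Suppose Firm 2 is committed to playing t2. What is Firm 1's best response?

s1

With Firm 2 fixed at t2, Firm 1's payoffs are: s1 → 10, s2 → 5, s3 → 0.
The maximum is 10, achieved by s1.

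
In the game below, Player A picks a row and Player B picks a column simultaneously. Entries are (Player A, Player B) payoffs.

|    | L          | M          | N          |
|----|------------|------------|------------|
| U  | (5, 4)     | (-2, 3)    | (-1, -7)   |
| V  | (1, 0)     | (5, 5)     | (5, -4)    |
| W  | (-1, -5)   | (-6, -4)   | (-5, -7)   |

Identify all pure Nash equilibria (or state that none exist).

(U, L) and (V, M)

Find each player's best response to every opponent strategy; NE are the intersections.
Player A's best responses — vs L: U (payoff 5); vs M: V (payoff 5); vs N: V (payoff 5).
Player B's best responses — vs U: L (payoff 4); vs V: M (payoff 5); vs W: M (payoff -4).
Mutual best responses occur at (U, L) and (V, M); at each, neither player gains by switching.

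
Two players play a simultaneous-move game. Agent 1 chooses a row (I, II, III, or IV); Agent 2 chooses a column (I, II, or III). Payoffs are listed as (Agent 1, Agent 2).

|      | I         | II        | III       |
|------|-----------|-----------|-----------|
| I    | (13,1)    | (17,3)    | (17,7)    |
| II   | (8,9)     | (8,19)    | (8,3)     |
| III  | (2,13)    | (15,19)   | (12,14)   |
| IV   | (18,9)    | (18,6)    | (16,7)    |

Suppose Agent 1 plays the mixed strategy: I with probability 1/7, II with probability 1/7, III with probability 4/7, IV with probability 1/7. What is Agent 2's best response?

II

Agent 2's best reply maximizes expected payoff against the mix.
I: (1/7)·1 + (1/7)·9 + (4/7)·13 + (1/7)·9 = 71/7
II: (1/7)·3 + (1/7)·19 + (4/7)·19 + (1/7)·6 = 104/7
III: (1/7)·7 + (1/7)·3 + (4/7)·14 + (1/7)·7 = 73/7
Highest expected payoff is 104/7, from II.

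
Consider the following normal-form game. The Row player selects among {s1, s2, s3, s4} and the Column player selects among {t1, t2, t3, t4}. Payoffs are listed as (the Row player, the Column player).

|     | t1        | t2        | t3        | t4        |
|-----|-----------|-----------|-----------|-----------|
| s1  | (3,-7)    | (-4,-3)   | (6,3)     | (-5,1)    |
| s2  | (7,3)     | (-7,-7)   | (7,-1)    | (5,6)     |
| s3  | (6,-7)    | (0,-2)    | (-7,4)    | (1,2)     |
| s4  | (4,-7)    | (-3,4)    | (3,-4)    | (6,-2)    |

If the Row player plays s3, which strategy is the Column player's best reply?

t3

With the Row player fixed at s3, the Column player's payoffs are: t1 → -7, t2 → -2, t3 → 4, t4 → 2.
The maximum is 4, achieved by t3.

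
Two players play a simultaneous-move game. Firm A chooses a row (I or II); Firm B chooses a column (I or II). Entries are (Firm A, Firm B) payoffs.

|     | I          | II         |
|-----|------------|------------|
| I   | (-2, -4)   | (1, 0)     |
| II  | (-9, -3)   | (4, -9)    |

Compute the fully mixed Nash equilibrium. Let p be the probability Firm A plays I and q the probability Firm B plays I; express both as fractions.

Each player's mixing probability is pinned down by making the *other* player indifferent.
Firm B indifferent between I and II: p·(-4) + (1−p)·(-3) = p·0 + (1−p)·(-9) ⟹ (-3) + (-1)p = (-9) + 9p ⟹ p = 3/5.
Firm A indifferent between I and II: q·(-2) + (1−q)·1 = q·(-9) + (1−q)·4 ⟹ 1 + (-3)q = 4 + (-13)q ⟹ q = 3/10.

p = 3/5, q = 3/10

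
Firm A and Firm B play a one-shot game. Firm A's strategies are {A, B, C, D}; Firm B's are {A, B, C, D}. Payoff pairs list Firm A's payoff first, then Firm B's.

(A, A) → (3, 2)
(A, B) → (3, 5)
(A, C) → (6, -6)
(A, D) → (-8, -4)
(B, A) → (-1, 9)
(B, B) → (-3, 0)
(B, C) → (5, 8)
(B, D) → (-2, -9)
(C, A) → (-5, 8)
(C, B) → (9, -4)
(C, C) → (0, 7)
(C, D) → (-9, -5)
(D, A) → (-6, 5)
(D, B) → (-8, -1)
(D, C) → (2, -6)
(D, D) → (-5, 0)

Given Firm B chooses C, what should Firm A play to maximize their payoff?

With Firm B fixed at C, Firm A's payoffs are: A → 6, B → 5, C → 0, D → 2.
The maximum is 6, achieved by A.

A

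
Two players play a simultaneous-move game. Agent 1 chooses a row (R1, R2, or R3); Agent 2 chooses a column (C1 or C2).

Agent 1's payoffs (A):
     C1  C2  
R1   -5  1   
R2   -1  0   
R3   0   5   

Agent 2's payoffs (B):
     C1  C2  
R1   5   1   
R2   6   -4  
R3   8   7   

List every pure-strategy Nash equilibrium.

A profile is a Nash equilibrium when each player is best-responding to the other.
Agent 1's best responses — vs C1: R3 (payoff 0); vs C2: R3 (payoff 5).
Agent 2's best responses — vs R1: C1 (payoff 5); vs R2: C1 (payoff 6); vs R3: C1 (payoff 8).
The only mutual best response is (R3, C1); neither player gains by switching there.

(R3, C1)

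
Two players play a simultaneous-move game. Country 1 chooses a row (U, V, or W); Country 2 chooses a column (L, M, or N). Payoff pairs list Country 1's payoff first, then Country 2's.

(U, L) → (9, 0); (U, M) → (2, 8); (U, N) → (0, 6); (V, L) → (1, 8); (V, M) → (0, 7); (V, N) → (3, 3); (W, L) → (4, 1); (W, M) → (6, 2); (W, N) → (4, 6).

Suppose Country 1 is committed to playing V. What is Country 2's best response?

L

With Country 1 fixed at V, Country 2's payoffs are: L → 8, M → 7, N → 3.
The maximum is 8, achieved by L.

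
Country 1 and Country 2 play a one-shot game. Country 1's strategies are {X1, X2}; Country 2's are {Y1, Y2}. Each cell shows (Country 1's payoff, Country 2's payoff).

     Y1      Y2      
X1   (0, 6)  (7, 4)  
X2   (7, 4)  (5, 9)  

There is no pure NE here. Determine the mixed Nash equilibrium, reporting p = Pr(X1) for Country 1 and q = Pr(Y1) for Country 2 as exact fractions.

p = 5/7, q = 2/9

Each player's mixing probability is pinned down by making the *other* player indifferent.
Country 2 indifferent between Y1 and Y2: p·6 + (1−p)·4 = p·4 + (1−p)·9 ⟹ 4 + 2p = 9 + (-5)p ⟹ p = 5/7.
Country 1 indifferent between X1 and X2: q·0 + (1−q)·7 = q·7 + (1−q)·5 ⟹ 7 + (-7)q = 5 + 2q ⟹ q = 2/9.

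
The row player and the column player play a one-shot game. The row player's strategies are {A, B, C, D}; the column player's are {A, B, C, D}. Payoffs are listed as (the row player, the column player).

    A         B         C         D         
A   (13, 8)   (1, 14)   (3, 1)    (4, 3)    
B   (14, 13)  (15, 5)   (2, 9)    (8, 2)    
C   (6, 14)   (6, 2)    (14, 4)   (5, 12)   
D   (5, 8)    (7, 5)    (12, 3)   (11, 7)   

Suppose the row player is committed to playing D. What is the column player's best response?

A

With the row player fixed at D, the column player's payoffs are: A → 8, B → 5, C → 3, D → 7.
The maximum is 8, achieved by A.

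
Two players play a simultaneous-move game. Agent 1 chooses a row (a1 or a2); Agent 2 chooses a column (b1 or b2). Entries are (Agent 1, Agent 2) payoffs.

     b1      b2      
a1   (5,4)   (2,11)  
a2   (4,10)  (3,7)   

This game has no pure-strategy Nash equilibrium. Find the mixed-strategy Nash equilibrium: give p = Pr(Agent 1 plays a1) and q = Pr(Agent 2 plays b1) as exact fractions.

p = 3/10, q = 1/2

In a mixed NE each player is indifferent between their pure strategies, so the opponent's mix sets the indifference.
Agent 2 indifferent between b1 and b2: p·4 + (1−p)·10 = p·11 + (1−p)·7 ⟹ 10 + (-6)p = 7 + 4p ⟹ p = 3/10.
Agent 1 indifferent between a1 and a2: q·5 + (1−q)·2 = q·4 + (1−q)·3 ⟹ 2 + 3q = 3 + 1q ⟹ q = 1/2.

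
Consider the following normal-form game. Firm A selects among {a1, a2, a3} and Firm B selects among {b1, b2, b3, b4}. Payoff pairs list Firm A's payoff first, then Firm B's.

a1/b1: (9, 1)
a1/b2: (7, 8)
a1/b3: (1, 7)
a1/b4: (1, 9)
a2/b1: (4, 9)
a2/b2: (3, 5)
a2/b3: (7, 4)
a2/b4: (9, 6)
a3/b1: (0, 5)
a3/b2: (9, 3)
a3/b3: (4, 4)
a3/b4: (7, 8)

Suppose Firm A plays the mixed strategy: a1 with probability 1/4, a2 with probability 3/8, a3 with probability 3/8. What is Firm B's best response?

Firm B's best reply maximizes expected payoff against the mix.
b1: (1/4)·1 + (3/8)·9 + (3/8)·5 = 11/2
b2: (1/4)·8 + (3/8)·5 + (3/8)·3 = 5
b3: (1/4)·7 + (3/8)·4 + (3/8)·4 = 19/4
b4: (1/4)·9 + (3/8)·6 + (3/8)·8 = 15/2
Highest expected payoff is 15/2, from b4.

b4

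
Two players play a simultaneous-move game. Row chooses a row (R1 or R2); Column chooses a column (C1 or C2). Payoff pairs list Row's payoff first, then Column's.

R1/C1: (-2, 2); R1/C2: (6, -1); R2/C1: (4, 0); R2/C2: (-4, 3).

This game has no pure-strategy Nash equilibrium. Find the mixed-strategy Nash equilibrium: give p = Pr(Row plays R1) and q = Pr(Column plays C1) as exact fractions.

p = 1/2, q = 5/8

Each player's mixing probability is pinned down by making the *other* player indifferent.
Column indifferent between C1 and C2: p·2 + (1−p)·0 = p·(-1) + (1−p)·3 ⟹ 0 + 2p = 3 + (-4)p ⟹ p = 1/2.
Row indifferent between R1 and R2: q·(-2) + (1−q)·6 = q·4 + (1−q)·(-4) ⟹ 6 + (-8)q = (-4) + 8q ⟹ q = 5/8.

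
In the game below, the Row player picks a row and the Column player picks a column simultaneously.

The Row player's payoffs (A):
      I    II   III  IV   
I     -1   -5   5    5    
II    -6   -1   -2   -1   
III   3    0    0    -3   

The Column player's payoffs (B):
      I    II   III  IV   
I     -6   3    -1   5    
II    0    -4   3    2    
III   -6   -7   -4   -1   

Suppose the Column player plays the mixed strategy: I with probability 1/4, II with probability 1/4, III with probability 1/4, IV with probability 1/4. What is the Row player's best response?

The Row player's best reply maximizes expected payoff against the mix.
I: (1/4)·(-1) + (1/4)·(-5) + (1/4)·5 + (1/4)·5 = 1
II: (1/4)·(-6) + (1/4)·(-1) + (1/4)·(-2) + (1/4)·(-1) = -5/2
III: (1/4)·3 + (1/4)·0 + (1/4)·0 + (1/4)·(-3) = 0
Highest expected payoff is 1, from I.

I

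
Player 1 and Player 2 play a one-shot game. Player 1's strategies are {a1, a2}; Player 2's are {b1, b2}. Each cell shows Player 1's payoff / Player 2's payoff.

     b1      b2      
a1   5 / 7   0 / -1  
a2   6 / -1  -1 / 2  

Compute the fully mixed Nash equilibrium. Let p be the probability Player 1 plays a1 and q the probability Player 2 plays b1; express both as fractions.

p = 3/11, q = 1/2

Each player's mixing probability is pinned down by making the *other* player indifferent.
Player 2 indifferent between b1 and b2: p·7 + (1−p)·(-1) = p·(-1) + (1−p)·2 ⟹ (-1) + 8p = 2 + (-3)p ⟹ p = 3/11.
Player 1 indifferent between a1 and a2: q·5 + (1−q)·0 = q·6 + (1−q)·(-1) ⟹ 0 + 5q = (-1) + 7q ⟹ q = 1/2.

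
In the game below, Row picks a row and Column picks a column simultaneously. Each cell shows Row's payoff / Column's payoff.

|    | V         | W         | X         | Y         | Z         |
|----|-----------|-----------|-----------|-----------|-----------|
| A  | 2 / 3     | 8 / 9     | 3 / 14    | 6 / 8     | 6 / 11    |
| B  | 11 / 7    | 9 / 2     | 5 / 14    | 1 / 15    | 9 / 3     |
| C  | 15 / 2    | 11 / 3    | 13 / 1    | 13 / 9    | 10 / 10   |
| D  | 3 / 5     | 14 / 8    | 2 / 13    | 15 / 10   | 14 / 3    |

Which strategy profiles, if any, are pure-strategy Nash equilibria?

No pure-strategy Nash equilibrium

Check mutual best responses: a cell is a NE iff neither player can gain by unilaterally deviating.
Row's best responses — vs V: C (payoff 15); vs W: D (payoff 14); vs X: C (payoff 13); vs Y: D (payoff 15); vs Z: D (payoff 14).
Column's best responses — vs A: X (payoff 14); vs B: Y (payoff 15); vs C: Z (payoff 10); vs D: X (payoff 13).
No cell has both players best-responding. For instance, Row's best reply to X is C, but against C Column prefers Z over X.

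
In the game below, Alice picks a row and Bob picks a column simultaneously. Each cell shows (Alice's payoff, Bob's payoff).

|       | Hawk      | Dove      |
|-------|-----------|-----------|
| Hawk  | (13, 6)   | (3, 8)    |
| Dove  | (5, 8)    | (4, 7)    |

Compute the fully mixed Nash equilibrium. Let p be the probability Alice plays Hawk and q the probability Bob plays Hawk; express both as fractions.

Each player's mixing probability is pinned down by making the *other* player indifferent.
Bob indifferent between Hawk and Dove: p·6 + (1−p)·8 = p·8 + (1−p)·7 ⟹ 8 + (-2)p = 7 + 1p ⟹ p = 1/3.
Alice indifferent between Hawk and Dove: q·13 + (1−q)·3 = q·5 + (1−q)·4 ⟹ 3 + 10q = 4 + 1q ⟹ q = 1/9.

p = 1/3, q = 1/9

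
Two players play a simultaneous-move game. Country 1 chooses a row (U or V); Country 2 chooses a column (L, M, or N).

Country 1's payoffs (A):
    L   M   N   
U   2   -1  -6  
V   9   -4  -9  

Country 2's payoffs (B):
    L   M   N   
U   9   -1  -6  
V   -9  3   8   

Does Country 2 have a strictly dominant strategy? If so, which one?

Check whether one of Country 2's strategies beats all alternatives regardless of what the opponent does.
L is not dominant: against V, M gives 3 > -9.
M is not dominant: against U, L gives 9 > -1.
N is not dominant: against U, L gives 9 > -6.
No single strategy is best against every opponent action.

None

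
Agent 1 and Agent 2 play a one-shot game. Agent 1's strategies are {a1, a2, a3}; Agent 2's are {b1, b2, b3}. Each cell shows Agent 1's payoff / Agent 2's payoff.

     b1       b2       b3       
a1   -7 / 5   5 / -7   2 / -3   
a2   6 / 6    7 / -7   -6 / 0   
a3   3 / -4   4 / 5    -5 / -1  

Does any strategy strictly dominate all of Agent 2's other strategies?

A strategy is strictly dominant if it gives Agent 2 a strictly higher payoff than every other strategy, against every choice by the opponent.
b1 is not dominant: against a3, b2 gives 5 > -4.
b2 is not dominant: against a1, b1 gives 5 > -7.
b3 is not dominant: against a1, b1 gives 5 > -3.
No single strategy is best against every opponent action.

None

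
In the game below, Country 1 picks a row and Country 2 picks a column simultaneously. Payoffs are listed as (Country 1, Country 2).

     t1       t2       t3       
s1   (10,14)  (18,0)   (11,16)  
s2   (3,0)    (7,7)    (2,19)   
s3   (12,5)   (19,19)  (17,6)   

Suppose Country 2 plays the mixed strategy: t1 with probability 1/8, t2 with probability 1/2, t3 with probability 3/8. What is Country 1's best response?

Compute Country 1's expected payoff from each pure strategy against the given mix.
s1: (1/8)·10 + (1/2)·18 + (3/8)·11 = 115/8
s2: (1/8)·3 + (1/2)·7 + (3/8)·2 = 37/8
s3: (1/8)·12 + (1/2)·19 + (3/8)·17 = 139/8
Highest expected payoff is 139/8, from s3.

s3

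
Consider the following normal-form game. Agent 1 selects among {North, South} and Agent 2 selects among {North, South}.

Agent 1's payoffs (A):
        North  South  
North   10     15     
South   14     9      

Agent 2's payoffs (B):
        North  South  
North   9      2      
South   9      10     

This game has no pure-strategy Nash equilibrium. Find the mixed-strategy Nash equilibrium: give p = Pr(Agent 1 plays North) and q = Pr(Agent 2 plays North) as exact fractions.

p = 1/8, q = 3/5

In a mixed NE each player is indifferent between their pure strategies, so the opponent's mix sets the indifference.
Agent 2 indifferent between North and South: p·9 + (1−p)·9 = p·2 + (1−p)·10 ⟹ 9 + 0p = 10 + (-8)p ⟹ p = 1/8.
Agent 1 indifferent between North and South: q·10 + (1−q)·15 = q·14 + (1−q)·9 ⟹ 15 + (-5)q = 9 + 5q ⟹ q = 3/5.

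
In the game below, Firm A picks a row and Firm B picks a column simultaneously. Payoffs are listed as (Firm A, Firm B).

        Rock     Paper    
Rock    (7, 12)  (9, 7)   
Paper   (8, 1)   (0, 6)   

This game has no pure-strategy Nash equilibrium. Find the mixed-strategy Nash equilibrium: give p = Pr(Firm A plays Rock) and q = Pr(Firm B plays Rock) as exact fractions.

Each player's mixing probability is pinned down by making the *other* player indifferent.
Firm B indifferent between Rock and Paper: p·12 + (1−p)·1 = p·7 + (1−p)·6 ⟹ 1 + 11p = 6 + 1p ⟹ p = 1/2.
Firm A indifferent between Rock and Paper: q·7 + (1−q)·9 = q·8 + (1−q)·0 ⟹ 9 + (-2)q = 0 + 8q ⟹ q = 9/10.

p = 1/2, q = 9/10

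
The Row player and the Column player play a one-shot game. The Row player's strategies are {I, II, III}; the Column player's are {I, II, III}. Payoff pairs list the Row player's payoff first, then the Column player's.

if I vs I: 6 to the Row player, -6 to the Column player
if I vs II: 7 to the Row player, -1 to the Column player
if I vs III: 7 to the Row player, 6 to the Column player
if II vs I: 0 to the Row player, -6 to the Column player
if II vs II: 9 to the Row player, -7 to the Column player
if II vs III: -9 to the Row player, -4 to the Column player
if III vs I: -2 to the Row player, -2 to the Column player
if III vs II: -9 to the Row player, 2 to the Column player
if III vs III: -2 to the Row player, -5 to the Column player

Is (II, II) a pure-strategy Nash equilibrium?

No

Holding the Column player at II: the Row player gets 9 from II, versus 7 from I, -9 from III. No profitable deviation for the Row player.
Holding the Row player at II: the Column player gets -7 from II but could get -4 by switching to III. The Column player has a profitable deviation.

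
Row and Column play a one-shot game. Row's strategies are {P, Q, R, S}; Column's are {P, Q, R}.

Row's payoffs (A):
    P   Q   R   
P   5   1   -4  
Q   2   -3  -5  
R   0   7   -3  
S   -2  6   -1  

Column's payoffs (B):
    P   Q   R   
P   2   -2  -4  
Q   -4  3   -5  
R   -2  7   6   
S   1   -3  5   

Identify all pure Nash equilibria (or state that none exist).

(P, P), (R, Q), and (S, R)

A profile is a Nash equilibrium when each player is best-responding to the other.
Row's best responses — vs P: P (payoff 5); vs Q: R (payoff 7); vs R: S (payoff -1).
Column's best responses — vs P: P (payoff 2); vs Q: Q (payoff 3); vs R: Q (payoff 7); vs S: R (payoff 5).
Mutual best responses occur at (P, P), (R, Q), and (S, R); at each, neither player gains by switching.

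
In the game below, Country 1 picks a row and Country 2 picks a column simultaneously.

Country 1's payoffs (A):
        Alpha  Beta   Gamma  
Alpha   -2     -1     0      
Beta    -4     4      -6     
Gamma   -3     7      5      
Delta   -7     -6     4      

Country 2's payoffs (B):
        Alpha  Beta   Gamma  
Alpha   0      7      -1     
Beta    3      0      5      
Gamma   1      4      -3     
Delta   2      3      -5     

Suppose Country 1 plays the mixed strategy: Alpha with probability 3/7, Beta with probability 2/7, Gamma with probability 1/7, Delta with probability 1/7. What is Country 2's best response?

Country 2's best reply maximizes expected payoff against the mix.
Alpha: (3/7)·0 + (2/7)·3 + (1/7)·1 + (1/7)·2 = 9/7
Beta: (3/7)·7 + (2/7)·0 + (1/7)·4 + (1/7)·3 = 4
Gamma: (3/7)·(-1) + (2/7)·5 + (1/7)·(-3) + (1/7)·(-5) = -1/7
Highest expected payoff is 4, from Beta.

Beta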